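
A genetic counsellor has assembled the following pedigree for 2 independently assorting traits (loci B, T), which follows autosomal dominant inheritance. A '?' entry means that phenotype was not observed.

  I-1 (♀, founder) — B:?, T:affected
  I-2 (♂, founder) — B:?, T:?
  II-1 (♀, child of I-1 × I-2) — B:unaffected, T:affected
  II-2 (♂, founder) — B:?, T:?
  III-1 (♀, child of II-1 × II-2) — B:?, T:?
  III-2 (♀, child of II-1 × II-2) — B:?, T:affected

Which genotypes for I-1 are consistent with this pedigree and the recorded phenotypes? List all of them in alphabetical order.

I-1 ∈ {Bb TT, Bb Tt, bb TT, bb Tt}

B/I-1 ? ·: bb|Bb
B/I-2 ? ·: bb|Bb
B/II-1 un I-1×I-2: bb
B/II-2 ? ·: bb|Bb|BB
B/III-1 ? II-1×II-2: bb|Bb
B/III-2 ? II-1×II-2: bb|Bb
⇒ B over [I-1,I-2,II-1,II-2,III-1,III-2]: 24 consistent
T/I-1 aff ·: Tt|TT
T/I-2 ? ·: tt|Tt|TT
T/II-1 aff I-1×I-2: Tt|TT
T/II-2 ? ·: tt|Tt|TT
T/III-1 ? II-1×II-2: tt|Tt|TT
T/III-2 aff II-1×II-2: Tt|TT
⇒ T over [I-1,I-2,II-1,II-2,III-1,III-2]: 84 consistent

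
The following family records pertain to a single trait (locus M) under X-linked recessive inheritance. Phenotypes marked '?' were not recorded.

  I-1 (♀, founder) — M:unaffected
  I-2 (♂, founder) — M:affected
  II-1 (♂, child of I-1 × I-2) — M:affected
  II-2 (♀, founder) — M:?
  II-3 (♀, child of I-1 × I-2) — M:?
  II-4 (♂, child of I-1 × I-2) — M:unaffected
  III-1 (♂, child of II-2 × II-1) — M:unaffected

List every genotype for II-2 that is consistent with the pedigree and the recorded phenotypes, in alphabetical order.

II-2 ∈ {X^MX^M, X^MX^m}

M/I-1 un ·: X^MX^m
M/I-2 aff ·: X^mY
M/II-1 aff I-1×I-2: X^mY
M/II-2 ? ·: X^MX^M|X^MX^m
M/II-3 ? I-1×I-2: X^MX^m|X^mX^m
M/II-4 un I-1×I-2: X^MY
M/III-1 un II-2×II-1: X^MY
⇒ M over [I-1,I-2,II-1,II-2,II-3,II-4,III-1]: 4 consistent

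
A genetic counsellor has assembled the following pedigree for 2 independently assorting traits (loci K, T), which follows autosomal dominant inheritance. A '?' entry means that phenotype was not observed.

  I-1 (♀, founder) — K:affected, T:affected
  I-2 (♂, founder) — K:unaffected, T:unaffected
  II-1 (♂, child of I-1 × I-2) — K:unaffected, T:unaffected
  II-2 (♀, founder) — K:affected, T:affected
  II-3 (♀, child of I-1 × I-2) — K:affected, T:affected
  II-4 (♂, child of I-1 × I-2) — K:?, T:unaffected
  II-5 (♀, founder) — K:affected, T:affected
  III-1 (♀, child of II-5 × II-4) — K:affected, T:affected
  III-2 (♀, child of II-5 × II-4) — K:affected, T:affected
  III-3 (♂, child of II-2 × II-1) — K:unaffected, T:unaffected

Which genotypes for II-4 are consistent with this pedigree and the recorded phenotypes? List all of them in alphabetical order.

K/I-1 aff ·: Kk
K/I-2 un ·: kk
K/II-1 un I-1×I-2: kk
K/II-2 aff ·: Kk
K/II-3 aff I-1×I-2: Kk
K/II-4 ? I-1×I-2: kk|Kk
K/II-5 aff ·: Kk|KK
K/III-1 aff II-5×II-4: Kk|KK
K/III-2 aff II-5×II-4: Kk|KK
K/III-3 un II-2×II-1: kk
⇒ K over [I-1,I-2,II-1,II-2,II-3,II-4,II-5,III-1,III-2,III-3]: 10 consistent
T/I-1 aff ·: Tt
T/I-2 un ·: tt
T/II-1 un I-1×I-2: tt
T/II-2 aff ·: Tt
T/II-3 aff I-1×I-2: Tt
T/II-4 un I-1×I-2: tt
T/II-5 aff ·: Tt|TT
T/III-1 aff II-5×II-4: Tt
T/III-2 aff II-5×II-4: Tt
T/III-3 un II-2×II-1: tt
⇒ T over [I-1,I-2,II-1,II-2,II-3,II-4,II-5,III-1,III-2,III-3]: 2 consistent

II-4 ∈ {Kk tt, kk tt}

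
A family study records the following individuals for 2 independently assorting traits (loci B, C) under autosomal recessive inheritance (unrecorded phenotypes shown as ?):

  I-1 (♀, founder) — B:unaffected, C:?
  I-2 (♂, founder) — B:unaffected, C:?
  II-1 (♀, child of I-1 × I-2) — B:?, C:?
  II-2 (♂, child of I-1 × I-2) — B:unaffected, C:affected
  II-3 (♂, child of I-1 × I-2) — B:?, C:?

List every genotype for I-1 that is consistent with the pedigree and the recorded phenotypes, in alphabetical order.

I-1 ∈ {BB Cc, BB cc, Bb Cc, Bb cc}

B/I-1 un ·: BB|Bb
B/I-2 un ·: BB|Bb
B/II-1 ? I-1×I-2: BB|Bb|bb
B/II-2 un I-1×I-2: BB|Bb
B/II-3 ? I-1×I-2: BB|Bb|bb
⇒ B over [I-1,I-2,II-1,II-2,II-3]: 35 consistent
C/I-1 ? ·: Cc|cc
C/I-2 ? ·: Cc|cc
C/II-1 ? I-1×I-2: CC|Cc|cc
C/II-2 aff I-1×I-2: cc
C/II-3 ? I-1×I-2: CC|Cc|cc
⇒ C over [I-1,I-2,II-1,II-2,II-3]: 18 consistent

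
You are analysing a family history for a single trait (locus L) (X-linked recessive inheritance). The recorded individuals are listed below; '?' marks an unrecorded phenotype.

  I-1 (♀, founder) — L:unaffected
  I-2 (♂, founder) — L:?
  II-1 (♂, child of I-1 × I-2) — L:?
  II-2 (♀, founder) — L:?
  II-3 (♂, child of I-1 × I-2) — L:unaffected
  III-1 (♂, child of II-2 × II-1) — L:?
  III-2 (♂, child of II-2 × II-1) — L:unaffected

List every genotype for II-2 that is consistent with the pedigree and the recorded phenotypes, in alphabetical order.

II-2 ∈ {X^LX^L, X^LX^l}

L/I-1 un ·: X^LX^L|X^LX^l
L/I-2 ? ·: X^LY|X^lY
L/II-1 ? I-1×I-2: X^LY|X^lY
L/II-2 ? ·: X^LX^L|X^LX^l
L/II-3 un I-1×I-2: X^LY
L/III-1 ? II-2×II-1: X^LY|X^lY
L/III-2 un II-2×II-1: X^LY
⇒ L over [I-1,I-2,II-1,II-2,II-3,III-1,III-2]: 18 consistent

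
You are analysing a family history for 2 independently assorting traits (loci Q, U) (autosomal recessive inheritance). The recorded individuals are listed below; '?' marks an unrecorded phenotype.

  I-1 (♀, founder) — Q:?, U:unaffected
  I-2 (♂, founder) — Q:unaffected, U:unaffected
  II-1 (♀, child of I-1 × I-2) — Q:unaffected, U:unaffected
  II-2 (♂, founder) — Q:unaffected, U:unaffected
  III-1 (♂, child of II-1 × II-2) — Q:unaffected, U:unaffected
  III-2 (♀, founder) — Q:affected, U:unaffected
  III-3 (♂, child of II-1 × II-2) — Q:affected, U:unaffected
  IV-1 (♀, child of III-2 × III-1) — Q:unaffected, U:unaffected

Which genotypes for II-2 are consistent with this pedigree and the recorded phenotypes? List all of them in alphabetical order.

II-2 ∈ {Qq UU, Qq Uu}

Q/I-1 ? ·: QQ|Qq|qq
Q/I-2 un ·: QQ|Qq
Q/II-1 un I-1×I-2: Qq
Q/II-2 un ·: Qq
Q/III-1 un II-1×II-2: QQ|Qq
Q/III-2 aff ·: qq
Q/III-3 aff II-1×II-2: qq
Q/IV-1 un III-2×III-1: Qq
⇒ Q over [I-1,I-2,II-1,II-2,III-1,III-2,III-3,IV-1]: 10 consistent
U/I-1 un ·: UU|Uu
U/I-2 un ·: UU|Uu
U/II-1 un I-1×I-2: UU|Uu
U/II-2 un ·: UU|Uu
U/III-1 un II-1×II-2: UU|Uu
U/III-2 un ·: UU|Uu
U/III-3 un II-1×II-2: UU|Uu
U/IV-1 un III-2×III-1: UU|Uu
⇒ U over [I-1,I-2,II-1,II-2,III-1,III-2,III-3,IV-1]: 152 consistent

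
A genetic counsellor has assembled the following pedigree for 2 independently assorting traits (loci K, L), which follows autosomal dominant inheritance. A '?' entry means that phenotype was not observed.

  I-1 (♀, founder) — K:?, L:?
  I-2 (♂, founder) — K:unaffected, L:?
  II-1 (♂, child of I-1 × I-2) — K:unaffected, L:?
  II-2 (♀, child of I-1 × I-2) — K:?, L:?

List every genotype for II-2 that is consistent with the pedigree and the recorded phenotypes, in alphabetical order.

II-2 ∈ {Kk LL, Kk Ll, Kk ll, kk LL, kk Ll, kk ll}

K/I-1 ? ·: kk|Kk
K/I-2 un ·: kk
K/II-1 un I-1×I-2: kk
K/II-2 ? I-1×I-2: kk|Kk
⇒ K over [I-1,I-2,II-1,II-2]: 3 consistent
L/I-1 ? ·: ll|Ll|LL
L/I-2 ? ·: ll|Ll|LL
L/II-1 ? I-1×I-2: ll|Ll|LL
L/II-2 ? I-1×I-2: ll|Ll|LL
⇒ L over [I-1,I-2,II-1,II-2]: 29 consistent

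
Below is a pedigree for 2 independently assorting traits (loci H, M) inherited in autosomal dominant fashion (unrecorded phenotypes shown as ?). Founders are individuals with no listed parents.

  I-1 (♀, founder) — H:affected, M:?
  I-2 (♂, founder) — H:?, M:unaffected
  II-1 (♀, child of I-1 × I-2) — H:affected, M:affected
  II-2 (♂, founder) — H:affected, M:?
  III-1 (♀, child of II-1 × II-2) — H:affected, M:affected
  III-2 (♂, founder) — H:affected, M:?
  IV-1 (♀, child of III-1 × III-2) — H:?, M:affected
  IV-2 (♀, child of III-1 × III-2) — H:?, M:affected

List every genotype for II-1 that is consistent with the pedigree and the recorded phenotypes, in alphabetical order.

II-1 ∈ {HH Mm, Hh Mm}

H/I-1 aff ·: Hh|HH
H/I-2 ? ·: hh|Hh|HH
H/II-1 aff I-1×I-2: Hh|HH
H/II-2 aff ·: Hh|HH
H/III-1 aff II-1×II-2: Hh|HH
H/III-2 aff ·: Hh|HH
H/IV-1 ? III-1×III-2: hh|Hh|HH
H/IV-2 ? III-1×III-2: hh|Hh|HH
⇒ H over [I-1,I-2,II-1,II-2,III-1,III-2,IV-1,IV-2]: 272 consistent
M/I-1 ? ·: Mm|MM
M/I-2 un ·: mm
M/II-1 aff I-1×I-2: Mm
M/II-2 ? ·: mm|Mm|MM
M/III-1 aff II-1×II-2: Mm|MM
M/III-2 ? ·: mm|Mm|MM
M/IV-1 aff III-1×III-2: Mm|MM
M/IV-2 aff III-1×III-2: Mm|MM
⇒ M over [I-1,I-2,II-1,II-2,III-1,III-2,IV-1,IV-2]: 78 consistent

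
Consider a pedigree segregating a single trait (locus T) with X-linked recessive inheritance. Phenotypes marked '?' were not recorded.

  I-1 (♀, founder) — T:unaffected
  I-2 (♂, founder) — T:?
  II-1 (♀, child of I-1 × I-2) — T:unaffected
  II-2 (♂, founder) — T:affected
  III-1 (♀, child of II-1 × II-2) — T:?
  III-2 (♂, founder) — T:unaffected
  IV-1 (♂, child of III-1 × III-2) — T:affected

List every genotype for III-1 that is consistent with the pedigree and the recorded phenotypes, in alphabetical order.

III-1 ∈ {X^TX^t, X^tX^t}

T/I-1 un ·: X^TX^T|X^TX^t
T/I-2 ? ·: X^TY|X^tY
T/II-1 un I-1×I-2: X^TX^T|X^TX^t
T/II-2 aff ·: X^tY
T/III-1 ? II-1×II-2: X^TX^t|X^tX^t
T/III-2 un ·: X^TY
T/IV-1 aff III-1×III-2: X^tY
⇒ T over [I-1,I-2,II-1,II-2,III-1,III-2,IV-1]: 8 consistent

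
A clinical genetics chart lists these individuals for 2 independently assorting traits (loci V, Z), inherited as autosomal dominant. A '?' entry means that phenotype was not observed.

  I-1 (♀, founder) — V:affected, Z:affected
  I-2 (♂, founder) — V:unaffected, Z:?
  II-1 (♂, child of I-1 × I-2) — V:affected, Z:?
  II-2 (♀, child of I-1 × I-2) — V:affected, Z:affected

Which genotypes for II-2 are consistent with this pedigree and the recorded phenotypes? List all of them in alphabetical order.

V/I-1 aff ·: Vv|VV
V/I-2 un ·: vv
V/II-1 aff I-1×I-2: Vv
V/II-2 aff I-1×I-2: Vv
⇒ V over [I-1,I-2,II-1,II-2]: 2 consistent
Z/I-1 aff ·: Zz|ZZ
Z/I-2 ? ·: zz|Zz|ZZ
Z/II-1 ? I-1×I-2: zz|Zz|ZZ
Z/II-2 aff I-1×I-2: Zz|ZZ
⇒ Z over [I-1,I-2,II-1,II-2]: 18 consistent

II-2 ∈ {Vv ZZ, Vv Zz}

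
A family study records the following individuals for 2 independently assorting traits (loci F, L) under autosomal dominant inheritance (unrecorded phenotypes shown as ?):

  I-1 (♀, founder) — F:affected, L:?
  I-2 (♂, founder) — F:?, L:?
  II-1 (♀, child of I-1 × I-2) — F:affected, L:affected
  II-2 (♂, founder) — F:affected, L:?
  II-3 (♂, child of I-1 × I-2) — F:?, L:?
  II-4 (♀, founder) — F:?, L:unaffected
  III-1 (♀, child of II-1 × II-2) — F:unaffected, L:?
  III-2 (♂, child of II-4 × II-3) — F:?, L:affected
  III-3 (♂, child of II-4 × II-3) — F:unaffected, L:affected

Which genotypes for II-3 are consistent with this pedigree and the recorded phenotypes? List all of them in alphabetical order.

II-3 ∈ {Ff LL, Ff Ll, ff LL, ff Ll}

F/I-1 aff ·: Ff|FF
F/I-2 ? ·: ff|Ff|FF
F/II-1 aff I-1×I-2: Ff
F/II-2 aff ·: Ff
F/II-3 ? I-1×I-2: ff|Ff
F/II-4 ? ·: ff|Ff
F/III-1 un II-1×II-2: ff
F/III-2 ? II-4×II-3: ff|Ff|FF
F/III-3 un II-4×II-3: ff
⇒ F over [I-1,I-2,II-1,II-2,II-3,II-4,III-1,III-2,III-3]: 31 consistent
L/I-1 ? ·: ll|Ll|LL
L/I-2 ? ·: ll|Ll|LL
L/II-1 aff I-1×I-2: Ll|LL
L/II-2 ? ·: ll|Ll|LL
L/II-3 ? I-1×I-2: Ll|LL
L/II-4 un ·: ll
L/III-1 ? II-1×II-2: ll|Ll|LL
L/III-2 aff II-4×II-3: Ll
L/III-3 aff II-4×II-3: Ll
⇒ L over [I-1,I-2,II-1,II-2,II-3,II-4,III-1,III-2,III-3]: 98 consistent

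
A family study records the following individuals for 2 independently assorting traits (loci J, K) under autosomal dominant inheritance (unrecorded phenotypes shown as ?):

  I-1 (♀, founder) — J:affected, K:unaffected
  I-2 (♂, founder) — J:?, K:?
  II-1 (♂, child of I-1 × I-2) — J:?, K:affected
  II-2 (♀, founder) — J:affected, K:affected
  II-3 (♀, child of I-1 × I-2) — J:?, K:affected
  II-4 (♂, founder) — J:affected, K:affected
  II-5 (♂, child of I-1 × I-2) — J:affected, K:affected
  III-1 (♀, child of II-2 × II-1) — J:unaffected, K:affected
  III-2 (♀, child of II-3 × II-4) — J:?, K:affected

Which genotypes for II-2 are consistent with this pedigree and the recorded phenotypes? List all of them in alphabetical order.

II-2 ∈ {Jj KK, Jj Kk}

J/I-1 aff ·: Jj|JJ
J/I-2 ? ·: jj|Jj|JJ
J/II-1 ? I-1×I-2: jj|Jj
J/II-2 aff ·: Jj
J/II-3 ? I-1×I-2: jj|Jj|JJ
J/II-4 aff ·: Jj|JJ
J/II-5 aff I-1×I-2: Jj|JJ
J/III-1 un II-2×II-1: jj
J/III-2 ? II-3×II-4: jj|Jj|JJ
⇒ J over [I-1,I-2,II-1,II-2,II-3,II-4,II-5,III-1,III-2]: 97 consistent
K/I-1 un ·: kk
K/I-2 ? ·: Kk|KK
K/II-1 aff I-1×I-2: Kk
K/II-2 aff ·: Kk|KK
K/II-3 aff I-1×I-2: Kk
K/II-4 aff ·: Kk|KK
K/II-5 aff I-1×I-2: Kk
K/III-1 aff II-2×II-1: Kk|KK
K/III-2 aff II-3×II-4: Kk|KK
⇒ K over [I-1,I-2,II-1,II-2,II-3,II-4,II-5,III-1,III-2]: 32 consistent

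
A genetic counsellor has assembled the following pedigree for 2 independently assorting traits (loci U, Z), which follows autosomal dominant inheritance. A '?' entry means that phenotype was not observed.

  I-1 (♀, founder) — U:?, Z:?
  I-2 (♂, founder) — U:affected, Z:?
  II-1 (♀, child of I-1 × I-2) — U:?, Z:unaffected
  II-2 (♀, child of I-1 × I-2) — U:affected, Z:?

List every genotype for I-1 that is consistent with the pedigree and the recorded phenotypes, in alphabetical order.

I-1 ∈ {UU Zz, UU zz, Uu Zz, Uu zz, uu Zz, uu zz}

U/I-1 ? ·: uu|Uu|UU
U/I-2 aff ·: Uu|UU
U/II-1 ? I-1×I-2: uu|Uu|UU
U/II-2 aff I-1×I-2: Uu|UU
⇒ U over [I-1,I-2,II-1,II-2]: 18 consistent
Z/I-1 ? ·: zz|Zz
Z/I-2 ? ·: zz|Zz
Z/II-1 un I-1×I-2: zz
Z/II-2 ? I-1×I-2: zz|Zz|ZZ
⇒ Z over [I-1,I-2,II-1,II-2]: 8 consistent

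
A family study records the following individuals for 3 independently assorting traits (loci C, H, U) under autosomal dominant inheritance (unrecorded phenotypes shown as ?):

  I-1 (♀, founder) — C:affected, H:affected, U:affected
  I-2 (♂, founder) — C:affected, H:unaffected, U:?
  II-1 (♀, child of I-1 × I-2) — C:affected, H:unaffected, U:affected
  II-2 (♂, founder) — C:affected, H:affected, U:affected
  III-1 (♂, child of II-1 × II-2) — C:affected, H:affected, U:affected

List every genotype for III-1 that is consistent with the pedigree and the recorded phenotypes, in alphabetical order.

C/I-1 aff ·: Cc|CC
C/I-2 aff ·: Cc|CC
C/II-1 aff I-1×I-2: Cc|CC
C/II-2 aff ·: Cc|CC
C/III-1 aff II-1×II-2: Cc|CC
⇒ C over [I-1,I-2,II-1,II-2,III-1]: 24 consistent
H/I-1 aff ·: Hh
H/I-2 un ·: hh
H/II-1 un I-1×I-2: hh
H/II-2 aff ·: Hh|HH
H/III-1 aff II-1×II-2: Hh
⇒ H over [I-1,I-2,II-1,II-2,III-1]: 2 consistent
U/I-1 aff ·: Uu|UU
U/I-2 ? ·: uu|Uu|UU
U/II-1 aff I-1×I-2: Uu|UU
U/II-2 aff ·: Uu|UU
U/III-1 aff II-1×II-2: Uu|UU
⇒ U over [I-1,I-2,II-1,II-2,III-1]: 32 consistent

III-1 ∈ {CC Hh UU, CC Hh Uu, Cc Hh UU, Cc Hh Uu}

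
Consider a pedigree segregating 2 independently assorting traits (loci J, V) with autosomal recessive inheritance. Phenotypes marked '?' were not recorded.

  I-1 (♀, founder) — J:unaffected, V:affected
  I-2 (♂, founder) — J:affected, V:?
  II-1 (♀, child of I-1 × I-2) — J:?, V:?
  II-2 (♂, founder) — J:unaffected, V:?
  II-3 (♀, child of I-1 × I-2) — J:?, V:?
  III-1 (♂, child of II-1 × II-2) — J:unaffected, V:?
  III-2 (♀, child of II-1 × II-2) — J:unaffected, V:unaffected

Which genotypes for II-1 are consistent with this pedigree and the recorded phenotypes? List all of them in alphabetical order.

J/I-1 un ·: JJ|Jj
J/I-2 aff ·: jj
J/II-1 ? I-1×I-2: Jj|jj
J/II-2 un ·: JJ|Jj
J/II-3 ? I-1×I-2: Jj|jj
J/III-1 un II-1×II-2: JJ|Jj
J/III-2 un II-1×II-2: JJ|Jj
⇒ J over [I-1,I-2,II-1,II-2,II-3,III-1,III-2]: 28 consistent
V/I-1 aff ·: vv
V/I-2 ? ·: VV|Vv|vv
V/II-1 ? I-1×I-2: Vv|vv
V/II-2 ? ·: VV|Vv|vv
V/II-3 ? I-1×I-2: Vv|vv
V/III-1 ? II-1×II-2: VV|Vv|vv
V/III-2 un II-1×II-2: VV|Vv
⇒ V over [I-1,I-2,II-1,II-2,II-3,III-1,III-2]: 45 consistent

II-1 ∈ {Jj Vv, Jj vv, jj Vv, jj vv}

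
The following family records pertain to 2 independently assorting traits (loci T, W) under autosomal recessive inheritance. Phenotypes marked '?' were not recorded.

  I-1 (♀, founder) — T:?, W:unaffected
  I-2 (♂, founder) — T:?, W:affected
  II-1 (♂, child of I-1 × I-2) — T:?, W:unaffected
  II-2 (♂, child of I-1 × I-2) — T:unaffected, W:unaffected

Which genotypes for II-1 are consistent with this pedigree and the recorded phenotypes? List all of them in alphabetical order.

II-1 ∈ {TT Ww, Tt Ww, tt Ww}

T/I-1 ? ·: TT|Tt|tt
T/I-2 ? ·: TT|Tt|tt
T/II-1 ? I-1×I-2: TT|Tt|tt
T/II-2 un I-1×I-2: TT|Tt
⇒ T over [I-1,I-2,II-1,II-2]: 21 consistent
W/I-1 un ·: WW|Ww
W/I-2 aff ·: ww
W/II-1 un I-1×I-2: Ww
W/II-2 un I-1×I-2: Ww
⇒ W over [I-1,I-2,II-1,II-2]: 2 consistent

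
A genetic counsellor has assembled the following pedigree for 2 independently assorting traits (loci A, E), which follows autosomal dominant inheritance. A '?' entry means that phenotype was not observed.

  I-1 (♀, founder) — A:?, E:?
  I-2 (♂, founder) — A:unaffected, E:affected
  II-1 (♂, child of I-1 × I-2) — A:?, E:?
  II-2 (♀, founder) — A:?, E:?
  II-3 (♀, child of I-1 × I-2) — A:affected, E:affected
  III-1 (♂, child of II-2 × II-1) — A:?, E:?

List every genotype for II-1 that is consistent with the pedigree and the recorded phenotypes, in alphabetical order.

II-1 ∈ {Aa EE, Aa Ee, Aa ee, aa EE, aa Ee, aa ee}

A/I-1 ? ·: Aa|AA
A/I-2 un ·: aa
A/II-1 ? I-1×I-2: aa|Aa
A/II-2 ? ·: aa|Aa|AA
A/II-3 aff I-1×I-2: Aa
A/III-1 ? II-2×II-1: aa|Aa|AA
⇒ A over [I-1,I-2,II-1,II-2,II-3,III-1]: 18 consistent
E/I-1 ? ·: ee|Ee|EE
E/I-2 aff ·: Ee|EE
E/II-1 ? I-1×I-2: ee|Ee|EE
E/II-2 ? ·: ee|Ee|EE
E/II-3 aff I-1×I-2: Ee|EE
E/III-1 ? II-2×II-1: ee|Ee|EE
⇒ E over [I-1,I-2,II-1,II-2,II-3,III-1]: 96 consistent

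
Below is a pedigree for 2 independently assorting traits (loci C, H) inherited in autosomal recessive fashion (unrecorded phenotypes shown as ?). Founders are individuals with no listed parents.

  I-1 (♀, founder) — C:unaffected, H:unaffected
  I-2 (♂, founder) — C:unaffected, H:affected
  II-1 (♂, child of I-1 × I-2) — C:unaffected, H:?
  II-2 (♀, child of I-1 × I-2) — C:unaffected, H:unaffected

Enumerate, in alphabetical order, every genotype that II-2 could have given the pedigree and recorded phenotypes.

C/I-1 un ·: CC|Cc
C/I-2 un ·: CC|Cc
C/II-1 un I-1×I-2: CC|Cc
C/II-2 un I-1×I-2: CC|Cc
⇒ C over [I-1,I-2,II-1,II-2]: 13 consistent
H/I-1 un ·: HH|Hh
H/I-2 aff ·: hh
H/II-1 ? I-1×I-2: Hh|hh
H/II-2 un I-1×I-2: Hh
⇒ H over [I-1,I-2,II-1,II-2]: 3 consistent

II-2 ∈ {CC Hh, Cc Hh}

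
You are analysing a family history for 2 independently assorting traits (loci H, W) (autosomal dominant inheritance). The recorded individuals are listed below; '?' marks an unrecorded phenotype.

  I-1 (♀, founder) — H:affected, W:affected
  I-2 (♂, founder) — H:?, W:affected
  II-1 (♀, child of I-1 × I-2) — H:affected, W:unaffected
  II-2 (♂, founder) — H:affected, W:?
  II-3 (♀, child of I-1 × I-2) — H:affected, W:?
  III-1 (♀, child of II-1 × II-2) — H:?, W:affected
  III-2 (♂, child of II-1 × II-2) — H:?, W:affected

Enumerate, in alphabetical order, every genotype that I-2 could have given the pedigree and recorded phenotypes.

H/I-1 aff ·: Hh|HH
H/I-2 ? ·: hh|Hh|HH
H/II-1 aff I-1×I-2: Hh|HH
H/II-2 aff ·: Hh|HH
H/II-3 aff I-1×I-2: Hh|HH
H/III-1 ? II-1×II-2: hh|Hh|HH
H/III-2 ? II-1×II-2: hh|Hh|HH
⇒ H over [I-1,I-2,II-1,II-2,II-3,III-1,III-2]: 139 consistent
W/I-1 aff ·: Ww
W/I-2 aff ·: Ww
W/II-1 un I-1×I-2: ww
W/II-2 ? ·: Ww|WW
W/II-3 ? I-1×I-2: ww|Ww|WW
W/III-1 aff II-1×II-2: Ww
W/III-2 aff II-1×II-2: Ww
⇒ W over [I-1,I-2,II-1,II-2,II-3,III-1,III-2]: 6 consistent

I-2 ∈ {HH Ww, Hh Ww, hh Ww}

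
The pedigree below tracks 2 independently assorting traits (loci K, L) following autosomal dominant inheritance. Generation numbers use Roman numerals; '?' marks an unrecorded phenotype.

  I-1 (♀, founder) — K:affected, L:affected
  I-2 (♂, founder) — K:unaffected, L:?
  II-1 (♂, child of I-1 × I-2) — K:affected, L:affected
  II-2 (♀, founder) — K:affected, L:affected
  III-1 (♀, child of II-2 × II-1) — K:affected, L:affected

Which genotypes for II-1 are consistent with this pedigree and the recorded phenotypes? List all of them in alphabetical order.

K/I-1 aff ·: Kk|KK
K/I-2 un ·: kk
K/II-1 aff I-1×I-2: Kk
K/II-2 aff ·: Kk|KK
K/III-1 aff II-2×II-1: Kk|KK
⇒ K over [I-1,I-2,II-1,II-2,III-1]: 8 consistent
L/I-1 aff ·: Ll|LL
L/I-2 ? ·: ll|Ll|LL
L/II-1 aff I-1×I-2: Ll|LL
L/II-2 aff ·: Ll|LL
L/III-1 aff II-2×II-1: Ll|LL
⇒ L over [I-1,I-2,II-1,II-2,III-1]: 32 consistent

II-1 ∈ {Kk LL, Kk Ll}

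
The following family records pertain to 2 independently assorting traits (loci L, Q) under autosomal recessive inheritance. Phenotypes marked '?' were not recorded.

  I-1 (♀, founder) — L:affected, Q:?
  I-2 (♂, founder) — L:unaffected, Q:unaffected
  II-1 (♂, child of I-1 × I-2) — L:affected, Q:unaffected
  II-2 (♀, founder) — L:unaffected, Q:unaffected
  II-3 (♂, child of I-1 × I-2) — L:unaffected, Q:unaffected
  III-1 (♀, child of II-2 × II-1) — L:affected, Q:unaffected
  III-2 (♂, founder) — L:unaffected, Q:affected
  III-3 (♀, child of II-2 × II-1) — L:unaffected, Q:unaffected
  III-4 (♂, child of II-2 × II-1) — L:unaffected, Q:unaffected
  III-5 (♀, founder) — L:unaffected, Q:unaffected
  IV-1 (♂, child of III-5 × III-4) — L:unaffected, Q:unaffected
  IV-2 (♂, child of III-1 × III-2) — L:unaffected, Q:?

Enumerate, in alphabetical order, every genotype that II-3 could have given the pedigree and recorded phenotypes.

L/I-1 aff ·: ll
L/I-2 un ·: Ll
L/II-1 aff I-1×I-2: ll
L/II-2 un ·: Ll
L/II-3 un I-1×I-2: Ll
L/III-1 aff II-2×II-1: ll
L/III-2 un ·: LL|Ll
L/III-3 un II-2×II-1: Ll
L/III-4 un II-2×II-1: Ll
L/III-5 un ·: LL|Ll
L/IV-1 un III-5×III-4: LL|Ll
L/IV-2 un III-1×III-2: Ll
⇒ L over [I-1,I-2,II-1,II-2,II-3,III-1,III-2,III-3,III-4,III-5,IV-1,IV-2]: 8 consistent
Q/I-1 ? ·: QQ|Qq|qq
Q/I-2 un ·: QQ|Qq
Q/II-1 un I-1×I-2: QQ|Qq
Q/II-2 un ·: QQ|Qq
Q/II-3 un I-1×I-2: QQ|Qq
Q/III-1 un II-2×II-1: QQ|Qq
Q/III-2 aff ·: qq
Q/III-3 un II-2×II-1: QQ|Qq
Q/III-4 un II-2×II-1: QQ|Qq
Q/III-5 un ·: QQ|Qq
Q/IV-1 un III-5×III-4: QQ|Qq
Q/IV-2 ? III-1×III-2: Qq|qq
⇒ Q over [I-1,I-2,II-1,II-2,II-3,III-1,III-2,III-3,III-4,III-5,IV-1,IV-2]: 987 consistent

II-3 ∈ {Ll QQ, Ll Qq}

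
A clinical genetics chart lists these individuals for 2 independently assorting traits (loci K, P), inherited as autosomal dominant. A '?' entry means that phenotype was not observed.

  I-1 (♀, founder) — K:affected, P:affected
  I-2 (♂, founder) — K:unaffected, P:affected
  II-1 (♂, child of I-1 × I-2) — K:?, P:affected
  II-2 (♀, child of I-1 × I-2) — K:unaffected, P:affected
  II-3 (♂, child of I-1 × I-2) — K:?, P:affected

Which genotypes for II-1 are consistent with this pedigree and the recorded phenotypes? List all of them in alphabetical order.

K/I-1 aff ·: Kk
K/I-2 un ·: kk
K/II-1 ? I-1×I-2: kk|Kk
K/II-2 un I-1×I-2: kk
K/II-3 ? I-1×I-2: kk|Kk
⇒ K over [I-1,I-2,II-1,II-2,II-3]: 4 consistent
P/I-1 aff ·: Pp|PP
P/I-2 aff ·: Pp|PP
P/II-1 aff I-1×I-2: Pp|PP
P/II-2 aff I-1×I-2: Pp|PP
P/II-3 aff I-1×I-2: Pp|PP
⇒ P over [I-1,I-2,II-1,II-2,II-3]: 25 consistent

II-1 ∈ {Kk PP, Kk Pp, kk PP, kk Pp}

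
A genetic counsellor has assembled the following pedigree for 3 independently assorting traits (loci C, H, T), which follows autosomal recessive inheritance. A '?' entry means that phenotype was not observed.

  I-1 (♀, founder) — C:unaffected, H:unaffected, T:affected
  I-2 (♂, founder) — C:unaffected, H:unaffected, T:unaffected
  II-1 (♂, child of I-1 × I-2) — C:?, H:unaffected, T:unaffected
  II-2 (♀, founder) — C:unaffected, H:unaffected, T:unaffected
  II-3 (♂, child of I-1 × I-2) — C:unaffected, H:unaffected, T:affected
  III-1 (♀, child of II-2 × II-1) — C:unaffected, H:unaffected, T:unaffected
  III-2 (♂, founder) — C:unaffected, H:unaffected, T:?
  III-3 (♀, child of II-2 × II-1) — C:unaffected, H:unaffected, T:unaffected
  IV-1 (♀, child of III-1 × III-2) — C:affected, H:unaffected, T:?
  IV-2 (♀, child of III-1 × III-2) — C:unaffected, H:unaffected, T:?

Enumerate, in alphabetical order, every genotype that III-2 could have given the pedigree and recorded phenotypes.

III-2 ∈ {Cc HH TT, Cc HH Tt, Cc HH tt, Cc Hh TT, Cc Hh Tt, Cc Hh tt}

C/I-1 un ·: CC|Cc
C/I-2 un ·: CC|Cc
C/II-1 ? I-1×I-2: CC|Cc|cc
C/II-2 un ·: CC|Cc
C/II-3 un I-1×I-2: CC|Cc
C/III-1 un II-2×II-1: Cc
C/III-2 un ·: Cc
C/III-3 un II-2×II-1: CC|Cc
C/IV-1 aff III-1×III-2: cc
C/IV-2 un III-1×III-2: CC|Cc
⇒ C over [I-1,I-2,II-1,II-2,II-3,III-1,III-2,III-3,IV-1,IV-2]: 84 consistent
H/I-1 un ·: HH|Hh
H/I-2 un ·: HH|Hh
H/II-1 un I-1×I-2: HH|Hh
H/II-2 un ·: HH|Hh
H/II-3 un I-1×I-2: HH|Hh
H/III-1 un II-2×II-1: HH|Hh
H/III-2 un ·: HH|Hh
H/III-3 un II-2×II-1: HH|Hh
H/IV-1 un III-1×III-2: HH|Hh
H/IV-2 un III-1×III-2: HH|Hh
⇒ H over [I-1,I-2,II-1,II-2,II-3,III-1,III-2,III-3,IV-1,IV-2]: 529 consistent
T/I-1 aff ·: tt
T/I-2 un ·: Tt
T/II-1 un I-1×I-2: Tt
T/II-2 un ·: TT|Tt
T/II-3 aff I-1×I-2: tt
T/III-1 un II-2×II-1: TT|Tt
T/III-2 ? ·: TT|Tt|tt
T/III-3 un II-2×II-1: TT|Tt
T/IV-1 ? III-1×III-2: TT|Tt|tt
T/IV-2 ? III-1×III-2: TT|Tt|tt
⇒ T over [I-1,I-2,II-1,II-2,II-3,III-1,III-2,III-3,IV-1,IV-2]: 92 consistent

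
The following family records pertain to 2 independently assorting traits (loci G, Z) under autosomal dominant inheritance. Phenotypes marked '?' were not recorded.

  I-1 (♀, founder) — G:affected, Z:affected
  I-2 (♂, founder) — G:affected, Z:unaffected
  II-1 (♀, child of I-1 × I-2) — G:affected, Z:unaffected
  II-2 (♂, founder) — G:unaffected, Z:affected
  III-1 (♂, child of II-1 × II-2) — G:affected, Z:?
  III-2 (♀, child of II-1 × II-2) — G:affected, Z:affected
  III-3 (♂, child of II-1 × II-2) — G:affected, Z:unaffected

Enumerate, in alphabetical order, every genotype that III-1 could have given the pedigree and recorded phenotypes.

III-1 ∈ {Gg Zz, Gg zz}

G/I-1 aff ·: Gg|GG
G/I-2 aff ·: Gg|GG
G/II-1 aff I-1×I-2: Gg|GG
G/II-2 un ·: gg
G/III-1 aff II-1×II-2: Gg
G/III-2 aff II-1×II-2: Gg
G/III-3 aff II-1×II-2: Gg
⇒ G over [I-1,I-2,II-1,II-2,III-1,III-2,III-3]: 7 consistent
Z/I-1 aff ·: Zz
Z/I-2 un ·: zz
Z/II-1 un I-1×I-2: zz
Z/II-2 aff ·: Zz
Z/III-1 ? II-1×II-2: zz|Zz
Z/III-2 aff II-1×II-2: Zz
Z/III-3 un II-1×II-2: zz
⇒ Z over [I-1,I-2,II-1,II-2,III-1,III-2,III-3]: 2 consistent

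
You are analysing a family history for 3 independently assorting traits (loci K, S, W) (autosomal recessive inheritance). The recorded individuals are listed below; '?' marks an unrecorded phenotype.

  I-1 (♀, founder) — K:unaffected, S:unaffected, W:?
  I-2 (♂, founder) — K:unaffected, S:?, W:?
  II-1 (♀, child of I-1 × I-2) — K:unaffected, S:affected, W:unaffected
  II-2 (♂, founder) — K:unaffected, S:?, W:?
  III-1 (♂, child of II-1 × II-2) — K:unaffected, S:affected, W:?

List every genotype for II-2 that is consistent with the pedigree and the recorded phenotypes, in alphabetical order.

K/I-1 un ·: KK|Kk
K/I-2 un ·: KK|Kk
K/II-1 un I-1×I-2: KK|Kk
K/II-2 un ·: KK|Kk
K/III-1 un II-1×II-2: KK|Kk
⇒ K over [I-1,I-2,II-1,II-2,III-1]: 24 consistent
S/I-1 un ·: Ss
S/I-2 ? ·: Ss|ss
S/II-1 aff I-1×I-2: ss
S/II-2 ? ·: Ss|ss
S/III-1 aff II-1×II-2: ss
⇒ S over [I-1,I-2,II-1,II-2,III-1]: 4 consistent
W/I-1 ? ·: WW|Ww|ww
W/I-2 ? ·: WW|Ww|ww
W/II-1 un I-1×I-2: WW|Ww
W/II-2 ? ·: WW|Ww|ww
W/III-1 ? II-1×II-2: WW|Ww|ww
⇒ W over [I-1,I-2,II-1,II-2,III-1]: 65 consistent

II-2 ∈ {KK Ss WW, KK Ss Ww, KK Ss ww, KK ss WW, KK ss Ww, KK ss ww, Kk Ss WW, Kk Ss Ww, Kk Ss ww, Kk ss WW, Kk ss Ww, Kk ss ww}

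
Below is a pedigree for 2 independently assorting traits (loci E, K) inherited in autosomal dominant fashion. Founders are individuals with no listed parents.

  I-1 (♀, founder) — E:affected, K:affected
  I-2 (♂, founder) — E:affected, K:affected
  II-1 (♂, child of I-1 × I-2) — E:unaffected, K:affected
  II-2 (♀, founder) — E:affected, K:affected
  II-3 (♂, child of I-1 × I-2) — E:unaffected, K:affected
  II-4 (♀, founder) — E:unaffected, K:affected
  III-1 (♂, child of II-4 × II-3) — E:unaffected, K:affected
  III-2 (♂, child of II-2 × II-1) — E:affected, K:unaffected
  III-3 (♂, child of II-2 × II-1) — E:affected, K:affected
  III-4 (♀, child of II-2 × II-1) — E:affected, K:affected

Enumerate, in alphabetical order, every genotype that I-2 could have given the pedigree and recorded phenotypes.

I-2 ∈ {Ee KK, Ee Kk}

E/I-1 aff ·: Ee
E/I-2 aff ·: Ee
E/II-1 un I-1×I-2: ee
E/II-2 aff ·: Ee|EE
E/II-3 un I-1×I-2: ee
E/II-4 un ·: ee
E/III-1 un II-4×II-3: ee
E/III-2 aff II-2×II-1: Ee
E/III-3 aff II-2×II-1: Ee
E/III-4 aff II-2×II-1: Ee
⇒ E over [I-1,I-2,II-1,II-2,II-3,II-4,III-1,III-2,III-3,III-4]: 2 consistent
K/I-1 aff ·: Kk|KK
K/I-2 aff ·: Kk|KK
K/II-1 aff I-1×I-2: Kk
K/II-2 aff ·: Kk
K/II-3 aff I-1×I-2: Kk|KK
K/II-4 aff ·: Kk|KK
K/III-1 aff II-4×II-3: Kk|KK
K/III-2 un II-2×II-1: kk
K/III-3 aff II-2×II-1: Kk|KK
K/III-4 aff II-2×II-1: Kk|KK
⇒ K over [I-1,I-2,II-1,II-2,II-3,II-4,III-1,III-2,III-3,III-4]: 84 consistent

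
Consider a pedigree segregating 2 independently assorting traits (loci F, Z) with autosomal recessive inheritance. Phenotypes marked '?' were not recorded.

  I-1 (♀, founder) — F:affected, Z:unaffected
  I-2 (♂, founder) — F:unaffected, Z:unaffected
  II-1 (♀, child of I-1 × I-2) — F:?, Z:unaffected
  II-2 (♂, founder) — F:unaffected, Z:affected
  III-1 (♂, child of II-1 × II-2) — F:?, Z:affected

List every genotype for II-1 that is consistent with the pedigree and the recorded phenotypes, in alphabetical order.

F/I-1 aff ·: ff
F/I-2 un ·: FF|Ff
F/II-1 ? I-1×I-2: Ff|ff
F/II-2 un ·: FF|Ff
F/III-1 ? II-1×II-2: FF|Ff|ff
⇒ F over [I-1,I-2,II-1,II-2,III-1]: 13 consistent
Z/I-1 un ·: ZZ|Zz
Z/I-2 un ·: ZZ|Zz
Z/II-1 un I-1×I-2: Zz
Z/II-2 aff ·: zz
Z/III-1 aff II-1×II-2: zz
⇒ Z over [I-1,I-2,II-1,II-2,III-1]: 3 consistent

II-1 ∈ {Ff Zz, ff Zz}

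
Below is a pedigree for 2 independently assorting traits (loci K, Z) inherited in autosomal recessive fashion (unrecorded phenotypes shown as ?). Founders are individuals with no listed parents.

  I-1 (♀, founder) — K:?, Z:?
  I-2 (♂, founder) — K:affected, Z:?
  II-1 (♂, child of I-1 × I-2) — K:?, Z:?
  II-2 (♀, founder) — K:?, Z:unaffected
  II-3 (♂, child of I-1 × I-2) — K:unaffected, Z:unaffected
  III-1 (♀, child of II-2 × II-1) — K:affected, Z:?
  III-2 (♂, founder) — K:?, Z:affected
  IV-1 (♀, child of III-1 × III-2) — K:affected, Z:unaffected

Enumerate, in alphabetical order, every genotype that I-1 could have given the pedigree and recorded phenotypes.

I-1 ∈ {KK ZZ, KK Zz, KK zz, Kk ZZ, Kk Zz, Kk zz}

K/I-1 ? ·: KK|Kk
K/I-2 aff ·: kk
K/II-1 ? I-1×I-2: Kk|kk
K/II-2 ? ·: Kk|kk
K/II-3 un I-1×I-2: Kk
K/III-1 aff II-2×II-1: kk
K/III-2 ? ·: Kk|kk
K/IV-1 aff III-1×III-2: kk
⇒ K over [I-1,I-2,II-1,II-2,II-3,III-1,III-2,IV-1]: 12 consistent
Z/I-1 ? ·: ZZ|Zz|zz
Z/I-2 ? ·: ZZ|Zz|zz
Z/II-1 ? I-1×I-2: ZZ|Zz|zz
Z/II-2 un ·: ZZ|Zz
Z/II-3 un I-1×I-2: ZZ|Zz
Z/III-1 ? II-2×II-1: ZZ|Zz
Z/III-2 aff ·: zz
Z/IV-1 un III-1×III-2: Zz
⇒ Z over [I-1,I-2,II-1,II-2,II-3,III-1,III-2,IV-1]: 69 consistent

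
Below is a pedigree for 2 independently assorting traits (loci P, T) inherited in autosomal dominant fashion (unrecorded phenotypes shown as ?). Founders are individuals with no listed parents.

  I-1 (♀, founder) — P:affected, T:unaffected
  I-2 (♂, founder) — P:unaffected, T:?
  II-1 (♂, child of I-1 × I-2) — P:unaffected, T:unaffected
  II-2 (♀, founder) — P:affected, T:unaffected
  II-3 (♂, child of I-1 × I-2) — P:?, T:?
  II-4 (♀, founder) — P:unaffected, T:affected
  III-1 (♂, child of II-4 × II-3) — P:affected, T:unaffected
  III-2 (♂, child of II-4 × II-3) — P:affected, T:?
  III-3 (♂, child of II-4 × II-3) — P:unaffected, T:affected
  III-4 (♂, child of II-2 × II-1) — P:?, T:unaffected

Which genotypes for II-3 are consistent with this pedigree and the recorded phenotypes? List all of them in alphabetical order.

P/I-1 aff ·: Pp
P/I-2 un ·: pp
P/II-1 un I-1×I-2: pp
P/II-2 aff ·: Pp|PP
P/II-3 ? I-1×I-2: Pp
P/II-4 un ·: pp
P/III-1 aff II-4×II-3: Pp
P/III-2 aff II-4×II-3: Pp
P/III-3 un II-4×II-3: pp
P/III-4 ? II-2×II-1: pp|Pp
⇒ P over [I-1,I-2,II-1,II-2,II-3,II-4,III-1,III-2,III-3,III-4]: 3 consistent
T/I-1 un ·: tt
T/I-2 ? ·: tt|Tt
T/II-1 un I-1×I-2: tt
T/II-2 un ·: tt
T/II-3 ? I-1×I-2: tt|Tt
T/II-4 aff ·: Tt
T/III-1 un II-4×II-3: tt
T/III-2 ? II-4×II-3: tt|Tt|TT
T/III-3 aff II-4×II-3: Tt|TT
T/III-4 un II-2×II-1: tt
⇒ T over [I-1,I-2,II-1,II-2,II-3,II-4,III-1,III-2,III-3,III-4]: 10 consistent

II-3 ∈ {Pp Tt, Pp tt}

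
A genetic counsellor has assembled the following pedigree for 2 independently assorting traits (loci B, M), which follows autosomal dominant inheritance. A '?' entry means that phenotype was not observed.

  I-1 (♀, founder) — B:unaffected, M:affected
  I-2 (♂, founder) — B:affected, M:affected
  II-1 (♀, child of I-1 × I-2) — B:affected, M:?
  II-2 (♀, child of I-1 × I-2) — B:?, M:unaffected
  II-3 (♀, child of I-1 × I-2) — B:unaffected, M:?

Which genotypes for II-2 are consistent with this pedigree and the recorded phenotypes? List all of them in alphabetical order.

B/I-1 un ·: bb
B/I-2 aff ·: Bb
B/II-1 aff I-1×I-2: Bb
B/II-2 ? I-1×I-2: bb|Bb
B/II-3 un I-1×I-2: bb
⇒ B over [I-1,I-2,II-1,II-2,II-3]: 2 consistent
M/I-1 aff ·: Mm
M/I-2 aff ·: Mm
M/II-1 ? I-1×I-2: mm|Mm|MM
M/II-2 un I-1×I-2: mm
M/II-3 ? I-1×I-2: mm|Mm|MM
⇒ M over [I-1,I-2,II-1,II-2,II-3]: 9 consistent

II-2 ∈ {Bb mm, bb mm}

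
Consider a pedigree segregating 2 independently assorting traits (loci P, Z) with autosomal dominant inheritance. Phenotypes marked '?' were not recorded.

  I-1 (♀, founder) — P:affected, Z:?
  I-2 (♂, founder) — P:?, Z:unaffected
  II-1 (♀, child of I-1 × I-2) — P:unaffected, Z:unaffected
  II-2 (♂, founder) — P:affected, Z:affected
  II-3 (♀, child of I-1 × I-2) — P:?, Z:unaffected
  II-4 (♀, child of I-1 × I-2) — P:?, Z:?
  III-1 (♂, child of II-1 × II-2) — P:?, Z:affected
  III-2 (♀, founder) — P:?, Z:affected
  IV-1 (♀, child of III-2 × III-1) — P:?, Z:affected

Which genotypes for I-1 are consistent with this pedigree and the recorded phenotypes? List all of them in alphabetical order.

I-1 ∈ {Pp Zz, Pp zz}

P/I-1 aff ·: Pp
P/I-2 ? ·: pp|Pp
P/II-1 un I-1×I-2: pp
P/II-2 aff ·: Pp|PP
P/II-3 ? I-1×I-2: pp|Pp|PP
P/II-4 ? I-1×I-2: pp|Pp|PP
P/III-1 ? II-1×II-2: pp|Pp
P/III-2 ? ·: pp|Pp|PP
P/IV-1 ? III-2×III-1: pp|Pp|PP
⇒ P over [I-1,I-2,II-1,II-2,II-3,II-4,III-1,III-2,IV-1]: 234 consistent
Z/I-1 ? ·: zz|Zz
Z/I-2 un ·: zz
Z/II-1 un I-1×I-2: zz
Z/II-2 aff ·: Zz|ZZ
Z/II-3 un I-1×I-2: zz
Z/II-4 ? I-1×I-2: zz|Zz
Z/III-1 aff II-1×II-2: Zz
Z/III-2 aff ·: Zz|ZZ
Z/IV-1 aff III-2×III-1: Zz|ZZ
⇒ Z over [I-1,I-2,II-1,II-2,II-3,II-4,III-1,III-2,IV-1]: 24 consistent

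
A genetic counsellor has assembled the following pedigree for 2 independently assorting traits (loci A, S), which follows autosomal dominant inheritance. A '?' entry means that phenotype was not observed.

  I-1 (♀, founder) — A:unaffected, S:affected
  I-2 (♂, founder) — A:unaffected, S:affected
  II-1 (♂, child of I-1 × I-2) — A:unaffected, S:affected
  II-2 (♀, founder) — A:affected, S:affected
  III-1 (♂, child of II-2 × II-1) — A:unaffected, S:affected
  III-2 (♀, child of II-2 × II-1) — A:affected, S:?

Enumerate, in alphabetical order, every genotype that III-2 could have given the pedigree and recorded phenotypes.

A/I-1 un ·: aa
A/I-2 un ·: aa
A/II-1 un I-1×I-2: aa
A/II-2 aff ·: Aa
A/III-1 un II-2×II-1: aa
A/III-2 aff II-2×II-1: Aa
⇒ A over [I-1,I-2,II-1,II-2,III-1,III-2]: 1 consistent
S/I-1 aff ·: Ss|SS
S/I-2 aff ·: Ss|SS
S/II-1 aff I-1×I-2: Ss|SS
S/II-2 aff ·: Ss|SS
S/III-1 aff II-2×II-1: Ss|SS
S/III-2 ? II-2×II-1: ss|Ss|SS
⇒ S over [I-1,I-2,II-1,II-2,III-1,III-2]: 50 consistent

III-2 ∈ {Aa SS, Aa Ss, Aa ss}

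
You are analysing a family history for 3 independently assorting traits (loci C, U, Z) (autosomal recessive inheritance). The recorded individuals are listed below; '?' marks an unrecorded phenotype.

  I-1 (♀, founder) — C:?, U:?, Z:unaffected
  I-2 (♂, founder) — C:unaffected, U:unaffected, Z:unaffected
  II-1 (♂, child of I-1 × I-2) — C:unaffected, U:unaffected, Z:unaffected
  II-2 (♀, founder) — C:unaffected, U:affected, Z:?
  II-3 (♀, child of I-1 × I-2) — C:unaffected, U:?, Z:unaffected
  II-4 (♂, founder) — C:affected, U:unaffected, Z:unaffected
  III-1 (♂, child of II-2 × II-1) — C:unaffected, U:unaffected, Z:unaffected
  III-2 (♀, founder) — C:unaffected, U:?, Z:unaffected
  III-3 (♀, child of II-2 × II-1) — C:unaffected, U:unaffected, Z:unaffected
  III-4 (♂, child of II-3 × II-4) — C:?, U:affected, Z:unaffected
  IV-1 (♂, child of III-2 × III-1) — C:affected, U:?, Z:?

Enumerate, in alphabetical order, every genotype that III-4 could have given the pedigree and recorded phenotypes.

C/I-1 ? ·: CC|Cc|cc
C/I-2 un ·: CC|Cc
C/II-1 un I-1×I-2: CC|Cc
C/II-2 un ·: CC|Cc
C/II-3 un I-1×I-2: CC|Cc
C/II-4 aff ·: cc
C/III-1 un II-2×II-1: Cc
C/III-2 un ·: Cc
C/III-3 un II-2×II-1: CC|Cc
C/III-4 ? II-3×II-4: Cc|cc
C/IV-1 aff III-2×III-1: cc
⇒ C over [I-1,I-2,II-1,II-2,II-3,II-4,III-1,III-2,III-3,III-4,IV-1]: 72 consistent
U/I-1 ? ·: UU|Uu|uu
U/I-2 un ·: UU|Uu
U/II-1 un I-1×I-2: UU|Uu
U/II-2 aff ·: uu
U/II-3 ? I-1×I-2: Uu|uu
U/II-4 un ·: Uu
U/III-1 un II-2×II-1: Uu
U/III-2 ? ·: UU|Uu|uu
U/III-3 un II-2×II-1: Uu
U/III-4 aff II-3×II-4: uu
U/IV-1 ? III-2×III-1: UU|Uu|uu
⇒ U over [I-1,I-2,II-1,II-2,II-3,II-4,III-1,III-2,III-3,III-4,IV-1]: 77 consistent
Z/I-1 un ·: ZZ|Zz
Z/I-2 un ·: ZZ|Zz
Z/II-1 un I-1×I-2: ZZ|Zz
Z/II-2 ? ·: ZZ|Zz|zz
Z/II-3 un I-1×I-2: ZZ|Zz
Z/II-4 un ·: ZZ|Zz
Z/III-1 un II-2×II-1: ZZ|Zz
Z/III-2 un ·: ZZ|Zz
Z/III-3 un II-2×II-1: ZZ|Zz
Z/III-4 un II-3×II-4: ZZ|Zz
Z/IV-1 ? III-2×III-1: ZZ|Zz|zz
⇒ Z over [I-1,I-2,II-1,II-2,II-3,II-4,III-1,III-2,III-3,III-4,IV-1]: 1353 consistent

III-4 ∈ {Cc uu ZZ, Cc uu Zz, cc uu ZZ, cc uu Zz}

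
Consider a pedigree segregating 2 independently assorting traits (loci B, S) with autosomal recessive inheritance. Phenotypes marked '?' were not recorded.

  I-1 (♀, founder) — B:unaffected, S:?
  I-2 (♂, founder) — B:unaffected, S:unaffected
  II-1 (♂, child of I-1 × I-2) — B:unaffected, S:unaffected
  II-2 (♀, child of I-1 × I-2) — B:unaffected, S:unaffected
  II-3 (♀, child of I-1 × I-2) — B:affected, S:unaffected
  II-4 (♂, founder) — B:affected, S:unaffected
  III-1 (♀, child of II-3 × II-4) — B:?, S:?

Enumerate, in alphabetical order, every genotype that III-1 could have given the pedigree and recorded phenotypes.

B/I-1 un ·: Bb
B/I-2 un ·: Bb
B/II-1 un I-1×I-2: BB|Bb
B/II-2 un I-1×I-2: BB|Bb
B/II-3 aff I-1×I-2: bb
B/II-4 aff ·: bb
B/III-1 ? II-3×II-4: bb
⇒ B over [I-1,I-2,II-1,II-2,II-3,II-4,III-1]: 4 consistent
S/I-1 ? ·: SS|Ss|ss
S/I-2 un ·: SS|Ss
S/II-1 un I-1×I-2: SS|Ss
S/II-2 un I-1×I-2: SS|Ss
S/II-3 un I-1×I-2: SS|Ss
S/II-4 un ·: SS|Ss
S/III-1 ? II-3×II-4: SS|Ss|ss
⇒ S over [I-1,I-2,II-1,II-2,II-3,II-4,III-1]: 109 consistent

III-1 ∈ {bb SS, bb Ss, bb ss}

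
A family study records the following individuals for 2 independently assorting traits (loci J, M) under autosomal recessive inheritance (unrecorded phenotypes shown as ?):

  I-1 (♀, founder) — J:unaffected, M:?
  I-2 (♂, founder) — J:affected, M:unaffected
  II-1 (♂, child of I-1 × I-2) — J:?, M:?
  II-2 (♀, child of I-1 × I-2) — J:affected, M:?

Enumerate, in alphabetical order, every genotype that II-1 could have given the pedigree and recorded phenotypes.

J/I-1 un ·: Jj
J/I-2 aff ·: jj
J/II-1 ? I-1×I-2: Jj|jj
J/II-2 aff I-1×I-2: jj
⇒ J over [I-1,I-2,II-1,II-2]: 2 consistent
M/I-1 ? ·: MM|Mm|mm
M/I-2 un ·: MM|Mm
M/II-1 ? I-1×I-2: MM|Mm|mm
M/II-2 ? I-1×I-2: MM|Mm|mm
⇒ M over [I-1,I-2,II-1,II-2]: 23 consistent

II-1 ∈ {Jj MM, Jj Mm, Jj mm, jj MM, jj Mm, jj mm}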